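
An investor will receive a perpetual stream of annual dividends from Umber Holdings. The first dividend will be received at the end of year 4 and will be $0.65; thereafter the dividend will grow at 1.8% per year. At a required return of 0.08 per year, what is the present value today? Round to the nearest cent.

Value at end of year 3: C₁ / (r − g) = $0.65 / (0.08 − 0.018) = $10.4839
Discount to today: PV = $10.4839 / (1 + 0.08)^3 = $10.4839 / 1.259712 = $8.32

$8.32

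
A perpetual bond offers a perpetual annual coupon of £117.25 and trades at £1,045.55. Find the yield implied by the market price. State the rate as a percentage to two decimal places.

P = C/r ⇒ r = C/P = £117.25/£1,045.55 = 0.112142

11.21%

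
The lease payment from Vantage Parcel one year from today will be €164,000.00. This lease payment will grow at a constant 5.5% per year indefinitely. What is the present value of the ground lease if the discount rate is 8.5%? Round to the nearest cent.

Growing perpetuity: P = D₁ / (r − g) = €164,000.0000 / (0.085 − 0.055) = €5,466,666.67

€5466666.67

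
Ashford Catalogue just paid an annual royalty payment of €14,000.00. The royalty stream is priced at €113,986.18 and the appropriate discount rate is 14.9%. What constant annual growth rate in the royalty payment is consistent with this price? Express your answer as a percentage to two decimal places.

2.33%

P = D₀(1+g)/(r−g) ⇒ P(r−g) = D₀(1+g) ⇒ g(P+D₀) = P·r − D₀
g = (P·r − D₀)/(P + D₀) = (€113,986.18×0.149 − €14,000.00) / (€113,986.18 + €14,000.00) = 0.023315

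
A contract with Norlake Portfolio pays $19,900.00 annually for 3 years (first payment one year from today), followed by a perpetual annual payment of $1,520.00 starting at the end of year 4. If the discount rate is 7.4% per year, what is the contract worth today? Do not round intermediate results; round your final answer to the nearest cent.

PV of 3-year annuity: $19,900.00 × [1 − (1+0.074)^−3] / 0.074 = 51844.56726
Perpetuity value at year 3: $1,520.00 / 0.074 = 20540.54054
PV of perpetuity: 20540.54054 / (1+0.074)^3 = 16580.55349
Total PV = 51844.56726 + 16580.55349 = 68425.12075

$68425.12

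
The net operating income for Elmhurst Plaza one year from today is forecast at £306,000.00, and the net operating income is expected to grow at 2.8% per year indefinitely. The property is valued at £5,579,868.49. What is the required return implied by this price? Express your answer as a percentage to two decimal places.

8.28%

P = D₁/(r − g) ⇒ r = D₁/P + g = £306,000.0000/£5,579,868.49 + 0.028 = 0.054840 + 0.028 = 0.082840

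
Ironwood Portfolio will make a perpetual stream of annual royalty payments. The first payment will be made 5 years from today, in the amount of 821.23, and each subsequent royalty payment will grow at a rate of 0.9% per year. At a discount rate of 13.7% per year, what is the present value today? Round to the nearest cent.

3838.95

Value at end of year 4: C₁ / (r − g) = 821.23 / (0.137 − 0.009) = 6,415.8594
Discount to today: PV = 6,415.8594 / (1 + 0.137)^4 = 6,415.8594 / 1.671252 = 3,838.95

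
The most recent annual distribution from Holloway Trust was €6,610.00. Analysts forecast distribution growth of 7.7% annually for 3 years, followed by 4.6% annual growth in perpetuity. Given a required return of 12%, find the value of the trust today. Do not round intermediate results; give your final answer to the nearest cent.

€101425.55

D_1 = 7118.97000
D_2 = 7667.13069
D_3 = 8257.49975
Terminal value at year 3: TV = D_3×(1+g_2)/(r−g_2) = 8637.34474/0.074 = 116720.87489
P_0 = D_1/(1+r)^1 + D_2/(1+r)^2 + D_3/(1+r)^3 + TV/(1+r)^3
    = 6356.22321 + 6112.18964 + 5877.52522 + 83079.61325 = 101425.55133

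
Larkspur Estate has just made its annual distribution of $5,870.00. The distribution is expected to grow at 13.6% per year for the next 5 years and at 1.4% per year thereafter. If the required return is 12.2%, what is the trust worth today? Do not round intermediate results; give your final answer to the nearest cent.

$89105.18

D_1 = 6668.32000
D_2 = 7575.21152
D_3 = 8605.44029
D_4 = 9775.78017
D_5 = 11105.28627
Terminal value at year 5: TV = D_5×(1+g_2)/(r−g_2) = 11260.76028/0.108 = 104266.29885
P_0 = D_1/(1+r)^1 + D_2/(1+r)^2 + D_3/(1+r)^3 + D_4/(1+r)^4 + D_5/(1+r)^5 + TV/(1+r)^5
    = 5943.24421 + 6017.40233 + 6092.48579 + 6168.50611 + 6245.47499 + 58638.07073 = 89105.18416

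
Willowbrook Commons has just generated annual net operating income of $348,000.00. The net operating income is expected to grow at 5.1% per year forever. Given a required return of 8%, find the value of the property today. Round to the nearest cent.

$12612000.00

D₁ = D₀ × (1 + g) = $348,000.00 × 1.051 = $365,748.0000
Growing perpetuity: P = D₁ / (r − g) = $365,748.0000 / (0.08 − 0.051) = $12,612,000.00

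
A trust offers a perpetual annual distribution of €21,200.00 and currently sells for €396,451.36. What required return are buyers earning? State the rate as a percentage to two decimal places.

5.35%

P = C/r ⇒ r = C/P = €21,200.00/€396,451.36 = 0.053474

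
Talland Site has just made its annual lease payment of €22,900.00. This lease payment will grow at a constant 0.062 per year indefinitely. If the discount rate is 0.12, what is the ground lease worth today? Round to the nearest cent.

€419306.90

D₁ = D₀ × (1 + g) = €22,900.00 × 1.062 = €24,319.8000
Growing perpetuity: P = D₁ / (r − g) = €24,319.8000 / (0.12 − 0.062) = €419,306.90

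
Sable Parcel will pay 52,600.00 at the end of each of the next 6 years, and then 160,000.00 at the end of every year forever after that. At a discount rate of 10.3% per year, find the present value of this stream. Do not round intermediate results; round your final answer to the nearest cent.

1089726.83

PV of 6-year annuity: 52,600.00 × [1 − (1+0.103)^−6] / 0.103 = 227086.65216
Perpetuity value at year 6: 160,000.00 / 0.103 = 1553398.05825
PV of perpetuity: 1553398.05825 / (1+0.103)^6 = 862640.18097
Total PV = 227086.65216 + 862640.18097 = 1089726.83313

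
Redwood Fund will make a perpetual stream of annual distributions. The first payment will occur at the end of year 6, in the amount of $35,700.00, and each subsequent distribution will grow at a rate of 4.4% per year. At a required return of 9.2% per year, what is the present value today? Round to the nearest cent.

$478976.04

Value at end of year 5: C₁ / (r − g) = $35,700.00 / (0.092 − 0.044) = $743,750.0000
Discount to today: PV = $743,750.0000 / (1 + 0.092)^5 = $743,750.0000 / 1.552792 = $478,976.04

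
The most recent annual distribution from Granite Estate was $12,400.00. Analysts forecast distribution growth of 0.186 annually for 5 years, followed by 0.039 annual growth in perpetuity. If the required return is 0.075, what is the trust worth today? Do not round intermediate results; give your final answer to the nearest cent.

D_1 = 14706.40000
D_2 = 17441.79040
D_3 = 20685.96341
D_4 = 24533.55261
D_5 = 29096.79339
Terminal value at year 5: TV = D_5×(1+g_2)/(r−g_2) = 30231.56834/0.036 = 839765.78715
P_0 = D_1/(1+r)^1 + D_2/(1+r)^2 + D_3/(1+r)^3 + D_4/(1+r)^4 + D_5/(1+r)^5 + TV/(1+r)^5
    = 13680.37209 + 15092.95005 + 16651.38489 + 18370.73719 + 20267.62261 + 584946.10819 = 669009.17503

$669009.18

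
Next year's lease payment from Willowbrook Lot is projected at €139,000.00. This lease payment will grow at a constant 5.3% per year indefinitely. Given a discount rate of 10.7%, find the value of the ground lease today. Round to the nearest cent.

€2574074.07

Growing perpetuity: P = D₁ / (r − g) = €139,000.0000 / (0.107 − 0.053) = €2,574,074.07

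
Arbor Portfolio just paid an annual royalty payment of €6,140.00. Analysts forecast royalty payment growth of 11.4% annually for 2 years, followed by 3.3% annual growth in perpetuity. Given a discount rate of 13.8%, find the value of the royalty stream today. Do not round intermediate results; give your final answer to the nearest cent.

D_1 = 6839.96000
D_2 = 7619.71544
Terminal value at year 2: TV = D_2×(1+g_2)/(r−g_2) = 7871.16605/0.105 = 74963.48619
P_0 = D_1/(1+r)^1 + D_2/(1+r)^2 + TV/(1+r)^2
    = 6010.50967 + 5883.75024 + 57884.89517 = 69779.15508

€69779.16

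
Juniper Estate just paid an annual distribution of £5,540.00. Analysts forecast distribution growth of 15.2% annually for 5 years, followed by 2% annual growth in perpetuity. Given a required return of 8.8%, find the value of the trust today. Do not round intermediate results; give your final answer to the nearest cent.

£143579.73

D_1 = 6382.08000
D_2 = 7352.15616
D_3 = 8469.68390
D_4 = 9757.07585
D_5 = 11240.15138
Terminal value at year 5: TV = D_5×(1+g_2)/(r−g_2) = 11464.95441/0.068 = 168602.27066
P_0 = D_1/(1+r)^1 + D_2/(1+r)^2 + D_3/(1+r)^3 + D_4/(1+r)^4 + D_5/(1+r)^5 + TV/(1+r)^5
    = 5865.88235 + 6210.93426 + 6576.28333 + 6963.12353 + 7372.71903 + 110590.78541 = 143579.72790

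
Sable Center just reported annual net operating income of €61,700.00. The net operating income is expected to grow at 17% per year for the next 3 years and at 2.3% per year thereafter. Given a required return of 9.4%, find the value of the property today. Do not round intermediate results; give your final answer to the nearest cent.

€1299476.41

D_1 = 72189.00000
D_2 = 84461.13000
D_3 = 98819.52210
Terminal value at year 3: TV = D_3×(1+g_2)/(r−g_2) = 101092.37111/0.071 = 1423836.21279
P_0 = D_1/(1+r)^1 + D_2/(1+r)^2 + D_3/(1+r)^3 + TV/(1+r)^3
    = 65986.28885 + 70570.34548 + 75472.85577 + 1087446.92182 = 1299476.41191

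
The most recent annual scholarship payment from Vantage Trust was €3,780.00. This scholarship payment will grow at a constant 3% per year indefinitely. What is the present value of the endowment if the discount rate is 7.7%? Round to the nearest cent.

€82838.30

D₁ = D₀ × (1 + g) = €3,780.00 × 1.03 = €3,893.4000
Growing perpetuity: P = D₁ / (r − g) = €3,893.4000 / (0.077 − 0.03) = €82,838.30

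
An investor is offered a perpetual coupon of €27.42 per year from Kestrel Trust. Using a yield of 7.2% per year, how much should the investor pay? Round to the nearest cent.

Level perpetuity: PV = C / r = €27.42 / 0.072 = €380.83

€380.83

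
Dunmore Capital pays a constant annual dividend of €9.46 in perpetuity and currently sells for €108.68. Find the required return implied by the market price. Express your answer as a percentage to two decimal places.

P = C/r ⇒ r = C/P = €9.46/€108.68 = 0.087045

8.70%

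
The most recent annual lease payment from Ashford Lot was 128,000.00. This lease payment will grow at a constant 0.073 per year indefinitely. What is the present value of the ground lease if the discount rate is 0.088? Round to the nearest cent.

D₁ = D₀ × (1 + g) = 128,000.00 × 1.073 = 137,344.0000
Growing perpetuity: P = D₁ / (r − g) = 137,344.0000 / (0.088 − 0.073) = 9,156,266.67

9156266.67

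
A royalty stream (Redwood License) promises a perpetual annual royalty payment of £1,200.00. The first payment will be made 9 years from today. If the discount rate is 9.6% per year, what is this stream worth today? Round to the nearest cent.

£6003.79

Value at end of year 8: C / r = £1,200.00 / 0.096 = £12,500.0000
Discount to today: PV = £12,500.0000 / (1 + 0.096)^8 = £12,500.0000 / 2.082018 = £6,003.79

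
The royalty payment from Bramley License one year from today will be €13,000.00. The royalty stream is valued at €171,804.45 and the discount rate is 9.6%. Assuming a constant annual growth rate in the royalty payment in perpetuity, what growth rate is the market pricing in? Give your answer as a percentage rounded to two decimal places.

P = D₁/(r−g) ⇒ g = r − D₁/P = 0.096 − €13,000.00/€171,804.45 = 0.020333

2.03%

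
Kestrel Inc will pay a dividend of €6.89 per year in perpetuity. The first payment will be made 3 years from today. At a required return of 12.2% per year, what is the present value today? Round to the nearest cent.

Value at end of year 2: C / r = €6.89 / 0.122 = €56.4754
Discount to today: PV = €56.4754 / (1 + 0.122)^2 = €56.4754 / 1.258884 = €44.86

€44.86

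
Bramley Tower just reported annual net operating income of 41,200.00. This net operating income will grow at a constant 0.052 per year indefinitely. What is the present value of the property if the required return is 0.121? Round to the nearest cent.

628150.72

D₁ = D₀ × (1 + g) = 41,200.00 × 1.052 = 43,342.4000
Growing perpetuity: P = D₁ / (r − g) = 43,342.4000 / (0.121 − 0.052) = 628,150.72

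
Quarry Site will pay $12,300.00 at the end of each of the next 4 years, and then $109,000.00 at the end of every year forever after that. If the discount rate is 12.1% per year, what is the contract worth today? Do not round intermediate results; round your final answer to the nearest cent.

PV of 4-year annuity: $12,300.00 × [1 − (1+0.121)^−4] / 0.121 = 37280.84985
Perpetuity value at year 4: $109,000.00 / 0.121 = 900826.44628
PV of perpetuity: 900826.44628 / (1+0.121)^4 = 570451.43537
Total PV = 37280.84985 + 570451.43537 = 607732.28523

$607732.29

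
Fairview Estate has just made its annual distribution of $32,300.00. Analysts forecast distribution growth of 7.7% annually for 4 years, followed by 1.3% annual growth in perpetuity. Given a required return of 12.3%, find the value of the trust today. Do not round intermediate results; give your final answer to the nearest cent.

D_1 = 34787.10000
D_2 = 37465.70670
D_3 = 40350.56612
D_4 = 43457.55971
Terminal value at year 4: TV = D_4×(1+g_2)/(r−g_2) = 44022.50798/0.11 = 400204.61803
P_0 = D_1/(1+r)^1 + D_2/(1+r)^2 + D_3/(1+r)^3 + D_4/(1+r)^4 + TV/(1+r)^4
    = 30976.93678 + 29708.06848 + 28491.17521 + 27324.12796 + 251630.37839 = 368130.68682

$368130.69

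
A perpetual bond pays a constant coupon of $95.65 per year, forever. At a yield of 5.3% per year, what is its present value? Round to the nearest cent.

$1804.72

Level perpetuity: PV = C / r = $95.65 / 0.053 = $1,804.72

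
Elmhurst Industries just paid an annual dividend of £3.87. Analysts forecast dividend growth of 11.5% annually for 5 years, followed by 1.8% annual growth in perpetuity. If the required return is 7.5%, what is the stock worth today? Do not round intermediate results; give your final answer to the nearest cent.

£104.59

D_1 = 4.31505
D_2 = 4.81128
D_3 = 5.36458
D_4 = 5.98150
D_5 = 6.66938
Terminal value at year 5: TV = D_5×(1+g_2)/(r−g_2) = 6.78943/0.057 = 119.11274
P_0 = D_1/(1+r)^1 + D_2/(1+r)^2 + D_3/(1+r)^3 + D_4/(1+r)^4 + D_5/(1+r)^5 + TV/(1+r)^5
    = 4.01400 + 4.16336 + 4.31827 + 4.47895 + 4.64561 + 82.96901 = 104.58921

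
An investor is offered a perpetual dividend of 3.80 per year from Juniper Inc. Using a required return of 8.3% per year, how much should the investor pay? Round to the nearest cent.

45.78

Level perpetuity: PV = C / r = 3.80 / 0.083 = 45.78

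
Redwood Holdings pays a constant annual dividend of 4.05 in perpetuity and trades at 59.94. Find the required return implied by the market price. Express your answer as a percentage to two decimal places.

P = C/r ⇒ r = C/P = 4.05/59.94 = 0.067568

6.76%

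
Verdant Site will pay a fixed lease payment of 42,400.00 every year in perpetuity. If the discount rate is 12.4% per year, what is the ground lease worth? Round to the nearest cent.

341935.48

Level perpetuity: PV = C / r = 42,400.00 / 0.124 = 341,935.48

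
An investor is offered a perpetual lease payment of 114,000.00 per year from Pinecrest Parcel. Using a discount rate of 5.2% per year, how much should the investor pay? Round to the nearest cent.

2192307.69

Level perpetuity: PV = C / r = 114,000.00 / 0.052 = 2,192,307.69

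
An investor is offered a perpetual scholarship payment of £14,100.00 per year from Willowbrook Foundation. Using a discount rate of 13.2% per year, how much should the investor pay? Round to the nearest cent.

Level perpetuity: PV = C / r = £14,100.00 / 0.132 = £106,818.18

£106818.18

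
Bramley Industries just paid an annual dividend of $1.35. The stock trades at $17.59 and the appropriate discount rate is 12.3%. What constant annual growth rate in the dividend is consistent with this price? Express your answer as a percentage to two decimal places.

4.30%

P = D₀(1+g)/(r−g) ⇒ P(r−g) = D₀(1+g) ⇒ g(P+D₀) = P·r − D₀
g = (P·r − D₀)/(P + D₀) = ($17.59×0.123 − $1.35) / ($17.59 + $1.35) = 0.042955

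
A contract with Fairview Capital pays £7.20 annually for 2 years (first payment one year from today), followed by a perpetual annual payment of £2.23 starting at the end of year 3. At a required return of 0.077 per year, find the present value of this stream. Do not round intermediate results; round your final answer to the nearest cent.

£37.86

PV of 2-year annuity: £7.20 × [1 − (1+0.077)^−2] / 0.077 = 12.89251
Perpetuity value at year 2: £2.23 / 0.077 = 28.96104
PV of perpetuity: 28.96104 / (1+0.077)^2 = 24.96794
Total PV = 12.89251 + 24.96794 = 37.86045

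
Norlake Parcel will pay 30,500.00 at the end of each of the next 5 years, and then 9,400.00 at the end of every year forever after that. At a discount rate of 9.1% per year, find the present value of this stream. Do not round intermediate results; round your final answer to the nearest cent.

PV of 5-year annuity: 30,500.00 × [1 − (1+0.091)^−5] / 0.091 = 118327.18409
Perpetuity value at year 5: 9,400.00 / 0.091 = 103296.70330
PV of perpetuity: 103296.70330 / (1+0.091)^5 = 66828.65312
Total PV = 118327.18409 + 66828.65312 = 185155.83721

185155.84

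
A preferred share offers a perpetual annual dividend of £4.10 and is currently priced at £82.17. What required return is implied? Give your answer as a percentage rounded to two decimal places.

P = C/r ⇒ r = C/P = £4.10/£82.17 = 0.049897

4.99%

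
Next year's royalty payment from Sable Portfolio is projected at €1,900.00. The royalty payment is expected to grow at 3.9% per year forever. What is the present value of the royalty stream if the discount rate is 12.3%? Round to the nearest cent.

Growing perpetuity: P = D₁ / (r − g) = €1,900.0000 / (0.123 − 0.039) = €22,619.05

€22619.05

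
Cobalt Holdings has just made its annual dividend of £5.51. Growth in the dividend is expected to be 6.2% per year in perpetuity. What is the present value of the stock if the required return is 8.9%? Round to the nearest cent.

£216.73

D₁ = D₀ × (1 + g) = £5.51 × 1.062 = £5.8516
Growing perpetuity: P = D₁ / (r − g) = £5.8516 / (0.089 − 0.062) = £216.73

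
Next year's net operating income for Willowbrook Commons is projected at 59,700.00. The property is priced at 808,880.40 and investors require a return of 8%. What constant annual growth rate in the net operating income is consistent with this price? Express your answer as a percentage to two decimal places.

0.62%

P = D₁/(r−g) ⇒ g = r − D₁/P = 0.08 − 59,700.00/808,880.40 = 0.006194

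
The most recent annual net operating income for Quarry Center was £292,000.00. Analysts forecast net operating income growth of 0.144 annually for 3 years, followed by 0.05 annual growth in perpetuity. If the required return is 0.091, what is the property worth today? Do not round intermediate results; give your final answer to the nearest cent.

D_1 = 334048.00000
D_2 = 382150.91200
D_3 = 437180.64333
Terminal value at year 3: TV = D_3×(1+g_2)/(r−g_2) = 459039.67549/0.041 = 11196089.64620
P_0 = D_1/(1+r)^1 + D_2/(1+r)^2 + D_3/(1+r)^3 + TV/(1+r)^3
    = 306185.15124 + 321059.40698 + 336656.24343 + 8621684.28304 = 9585585.08469

£9585585.08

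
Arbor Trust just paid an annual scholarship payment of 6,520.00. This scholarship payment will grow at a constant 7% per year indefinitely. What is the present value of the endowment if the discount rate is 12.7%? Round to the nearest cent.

D₁ = D₀ × (1 + g) = 6,520.00 × 1.07 = 6,976.4000
Growing perpetuity: P = D₁ / (r − g) = 6,976.4000 / (0.127 − 0.07) = 122,392.98

122392.98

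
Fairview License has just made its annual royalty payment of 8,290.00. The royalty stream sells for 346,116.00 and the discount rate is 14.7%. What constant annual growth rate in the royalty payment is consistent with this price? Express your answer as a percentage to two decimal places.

P = D₀(1+g)/(r−g) ⇒ P(r−g) = D₀(1+g) ⇒ g(P+D₀) = P·r − D₀
g = (P·r − D₀)/(P + D₀) = (346,116.00×0.147 − 8,290.00) / (346,116.00 + 8,290.00) = 0.120170

12.02%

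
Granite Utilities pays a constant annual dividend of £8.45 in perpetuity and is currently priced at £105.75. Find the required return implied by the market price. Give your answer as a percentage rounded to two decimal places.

7.99%

P = C/r ⇒ r = C/P = £8.45/£105.75 = 0.079905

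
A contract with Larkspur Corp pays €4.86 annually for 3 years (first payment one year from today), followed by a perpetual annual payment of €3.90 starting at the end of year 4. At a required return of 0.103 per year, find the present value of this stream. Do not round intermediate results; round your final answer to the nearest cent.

€40.24

PV of 3-year annuity: €4.86 × [1 − (1+0.103)^−3] / 0.103 = 12.02255
Perpetuity value at year 3: €3.90 / 0.103 = 37.86408
PV of perpetuity: 37.86408 / (1+0.103)^3 = 28.21635
Total PV = 12.02255 + 28.21635 = 40.23890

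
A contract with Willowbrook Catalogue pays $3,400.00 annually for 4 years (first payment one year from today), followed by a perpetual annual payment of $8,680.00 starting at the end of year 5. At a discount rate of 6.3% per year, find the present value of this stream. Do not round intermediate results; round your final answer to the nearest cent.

PV of 4-year annuity: $3,400.00 × [1 − (1+0.063)^−4] / 0.063 = 11700.87580
Perpetuity value at year 4: $8,680.00 / 0.063 = 137777.77778
PV of perpetuity: 137777.77778 / (1+0.063)^4 = 107906.13014
Total PV = 11700.87580 + 107906.13014 = 119607.00594

$119607.01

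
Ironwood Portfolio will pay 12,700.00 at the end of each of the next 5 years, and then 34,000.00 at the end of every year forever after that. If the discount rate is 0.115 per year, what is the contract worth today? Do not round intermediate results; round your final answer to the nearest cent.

217909.78

PV of 5-year annuity: 12,700.00 × [1 − (1+0.115)^−5] / 0.115 = 46353.44866
Perpetuity value at year 5: 34,000.00 / 0.115 = 295652.17391
PV of perpetuity: 295652.17391 / (1+0.115)^5 = 171556.32712
Total PV = 46353.44866 + 171556.32712 = 217909.77577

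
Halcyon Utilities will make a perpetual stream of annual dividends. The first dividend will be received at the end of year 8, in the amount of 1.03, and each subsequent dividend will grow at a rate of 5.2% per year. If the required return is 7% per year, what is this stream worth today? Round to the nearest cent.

Value at end of year 7: C₁ / (r − g) = 1.03 / (0.07 − 0.052) = 57.2222
Discount to today: PV = 57.2222 / (1 + 0.07)^7 = 57.2222 / 1.605781 = 35.64

35.64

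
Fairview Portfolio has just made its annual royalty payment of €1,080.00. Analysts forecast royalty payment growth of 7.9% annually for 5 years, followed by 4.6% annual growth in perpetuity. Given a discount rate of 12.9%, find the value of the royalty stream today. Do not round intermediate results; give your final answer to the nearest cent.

€15575.66

D_1 = 1165.32000
D_2 = 1257.38028
D_3 = 1356.71332
D_4 = 1463.89367
D_5 = 1579.54127
Terminal value at year 5: TV = D_5×(1+g_2)/(r−g_2) = 1652.20017/0.083 = 19906.02619
P_0 = D_1/(1+r)^1 + D_2/(1+r)^2 + D_3/(1+r)^3 + D_4/(1+r)^4 + D_5/(1+r)^5 + TV/(1+r)^5
    = 1032.17006 + 986.45837 + 942.77111 + 901.01862 + 861.11523 + 10852.12685 = 15575.66023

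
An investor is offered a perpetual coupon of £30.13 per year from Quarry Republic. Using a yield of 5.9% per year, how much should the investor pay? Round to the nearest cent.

£510.68

Level perpetuity: PV = C / r = £30.13 / 0.059 = £510.68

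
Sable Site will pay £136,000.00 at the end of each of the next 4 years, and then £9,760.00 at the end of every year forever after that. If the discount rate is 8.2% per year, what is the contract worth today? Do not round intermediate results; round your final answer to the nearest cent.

PV of 4-year annuity: £136,000.00 × [1 − (1+0.082)^−4] / 0.082 = 448451.20818
Perpetuity value at year 4: £9,760.00 / 0.082 = 119024.39024
PV of perpetuity: 119024.39024 / (1+0.082)^4 = 86841.42119
Total PV = 448451.20818 + 86841.42119 = 535292.62937

£535292.63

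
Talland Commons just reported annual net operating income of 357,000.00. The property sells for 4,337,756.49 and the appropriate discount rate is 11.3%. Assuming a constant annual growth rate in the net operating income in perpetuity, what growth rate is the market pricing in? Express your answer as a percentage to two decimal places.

P = D₀(1+g)/(r−g) ⇒ P(r−g) = D₀(1+g) ⇒ g(P+D₀) = P·r − D₀
g = (P·r − D₀)/(P + D₀) = (4,337,756.49×0.113 − 357,000.00) / (4,337,756.49 + 357,000.00) = 0.028365

2.84%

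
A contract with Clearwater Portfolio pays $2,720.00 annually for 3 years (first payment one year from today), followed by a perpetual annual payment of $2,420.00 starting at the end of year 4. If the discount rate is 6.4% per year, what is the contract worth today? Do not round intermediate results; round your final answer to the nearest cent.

$38608.51

PV of 3-year annuity: $2,720.00 × [1 − (1+0.064)^−3] / 0.064 = 7217.11849
Perpetuity value at year 3: $2,420.00 / 0.064 = 37812.50000
PV of perpetuity: 37812.50000 / (1+0.064)^3 = 31391.38722
Total PV = 7217.11849 + 31391.38722 = 38608.50572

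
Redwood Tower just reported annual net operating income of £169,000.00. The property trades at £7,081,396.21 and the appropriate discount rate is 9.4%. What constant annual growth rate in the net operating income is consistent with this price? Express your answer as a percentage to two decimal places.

6.85%

P = D₀(1+g)/(r−g) ⇒ P(r−g) = D₀(1+g) ⇒ g(P+D₀) = P·r − D₀
g = (P·r − D₀)/(P + D₀) = (£7,081,396.21×0.094 − £169,000.00) / (£7,081,396.21 + £169,000.00) = 0.068500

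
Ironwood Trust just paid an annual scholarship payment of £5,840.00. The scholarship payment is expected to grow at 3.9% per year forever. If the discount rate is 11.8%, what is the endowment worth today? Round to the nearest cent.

£76807.09

D₁ = D₀ × (1 + g) = £5,840.00 × 1.039 = £6,067.7600
Growing perpetuity: P = D₁ / (r − g) = £6,067.7600 / (0.118 − 0.039) = £76,807.09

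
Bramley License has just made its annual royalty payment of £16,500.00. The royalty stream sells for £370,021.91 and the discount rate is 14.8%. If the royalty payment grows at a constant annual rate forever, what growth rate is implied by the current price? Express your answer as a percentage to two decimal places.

9.90%

P = D₀(1+g)/(r−g) ⇒ P(r−g) = D₀(1+g) ⇒ g(P+D₀) = P·r − D₀
g = (P·r − D₀)/(P + D₀) = (£370,021.91×0.148 − £16,500.00) / (£370,021.91 + £16,500.00) = 0.098994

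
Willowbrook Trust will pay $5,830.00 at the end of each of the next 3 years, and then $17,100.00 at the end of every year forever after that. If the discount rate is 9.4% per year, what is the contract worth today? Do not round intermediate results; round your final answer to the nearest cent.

PV of 3-year annuity: $5,830.00 × [1 − (1+0.094)^−3] / 0.094 = 14652.87445
Perpetuity value at year 3: $17,100.00 / 0.094 = 181914.89362
PV of perpetuity: 181914.89362 / (1+0.094)^3 = 138936.47972
Total PV = 14652.87445 + 138936.47972 = 153589.35416

$153589.35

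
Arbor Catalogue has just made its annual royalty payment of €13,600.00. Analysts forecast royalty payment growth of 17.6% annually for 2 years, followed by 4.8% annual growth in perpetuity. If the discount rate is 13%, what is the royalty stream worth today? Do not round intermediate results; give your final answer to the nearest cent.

D_1 = 15993.60000
D_2 = 18808.47360
Terminal value at year 2: TV = D_2×(1+g_2)/(r−g_2) = 19711.28033/0.082 = 240381.46747
P_0 = D_1/(1+r)^1 + D_2/(1+r)^2 + TV/(1+r)^2
    = 14153.62832 + 14729.79372 + 188253.94900 = 217137.37103

€217137.37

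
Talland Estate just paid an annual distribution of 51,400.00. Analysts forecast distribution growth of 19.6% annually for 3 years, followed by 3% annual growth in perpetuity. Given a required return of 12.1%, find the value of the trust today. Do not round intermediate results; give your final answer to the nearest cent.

D_1 = 61474.40000
D_2 = 73523.38240
D_3 = 87933.96535
Terminal value at year 3: TV = D_3×(1+g_2)/(r−g_2) = 90571.98431/0.091 = 995296.53089
P_0 = D_1/(1+r)^1 + D_2/(1+r)^2 + D_3/(1+r)^3 + TV/(1+r)^3
    = 54838.89384 + 58507.86533 + 62422.30771 + 706538.20810 = 882307.27498

882307.27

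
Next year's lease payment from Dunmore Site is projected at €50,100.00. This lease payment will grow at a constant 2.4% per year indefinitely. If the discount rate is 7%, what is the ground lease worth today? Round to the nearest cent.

€1089130.43

Growing perpetuity: P = D₁ / (r − g) = €50,100.0000 / (0.07 − 0.024) = €1,089,130.43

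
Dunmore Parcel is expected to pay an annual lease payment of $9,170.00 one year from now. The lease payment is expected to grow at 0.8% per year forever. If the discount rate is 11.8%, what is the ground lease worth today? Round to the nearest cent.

Growing perpetuity: P = D₁ / (r − g) = $9,170.0000 / (0.118 − 0.008) = $83,363.64

$83363.64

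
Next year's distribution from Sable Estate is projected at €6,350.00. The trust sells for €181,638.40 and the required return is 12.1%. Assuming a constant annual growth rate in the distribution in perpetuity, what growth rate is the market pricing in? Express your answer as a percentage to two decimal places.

P = D₁/(r−g) ⇒ g = r − D₁/P = 0.121 − €6,350.00/€181,638.40 = 0.086040

8.60%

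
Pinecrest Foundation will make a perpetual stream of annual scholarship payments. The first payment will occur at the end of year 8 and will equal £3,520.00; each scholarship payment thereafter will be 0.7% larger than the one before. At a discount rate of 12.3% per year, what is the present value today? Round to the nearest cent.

£13471.82

Value at end of year 7: C₁ / (r − g) = £3,520.00 / (0.123 − 0.007) = £30,344.8276
Discount to today: PV = £30,344.8276 / (1 + 0.123)^7 = £30,344.8276 / 2.252466 = £13,471.82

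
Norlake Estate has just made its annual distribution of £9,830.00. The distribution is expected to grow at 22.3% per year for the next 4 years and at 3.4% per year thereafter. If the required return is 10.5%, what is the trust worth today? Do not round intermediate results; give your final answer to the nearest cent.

D_1 = 12022.09000
D_2 = 14703.01607
D_3 = 17981.78865
D_4 = 21991.72752
Terminal value at year 4: TV = D_4×(1+g_2)/(r−g_2) = 22739.44626/0.071 = 320273.89097
P_0 = D_1/(1+r)^1 + D_2/(1+r)^2 + D_3/(1+r)^3 + D_4/(1+r)^4 + TV/(1+r)^4
    = 10879.71946 + 12041.53565 + 13327.41910 + 14750.61860 + 214818.86811 = 265818.16092

£265818.16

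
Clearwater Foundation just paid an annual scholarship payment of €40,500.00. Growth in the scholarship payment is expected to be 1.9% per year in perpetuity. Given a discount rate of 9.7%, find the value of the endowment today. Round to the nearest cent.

€529096.15

D₁ = D₀ × (1 + g) = €40,500.00 × 1.019 = €41,269.5000
Growing perpetuity: P = D₁ / (r − g) = €41,269.5000 / (0.097 − 0.019) = €529,096.15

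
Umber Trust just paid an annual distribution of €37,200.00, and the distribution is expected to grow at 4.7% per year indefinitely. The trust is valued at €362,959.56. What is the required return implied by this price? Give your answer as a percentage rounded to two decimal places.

15.43%

D₁ = €37,200.00 × 1.047 = €38,948.4000
P = D₁/(r − g) ⇒ r = D₁/P + g = €38,948.4000/€362,959.56 + 0.047 = 0.107308 + 0.047 = 0.154308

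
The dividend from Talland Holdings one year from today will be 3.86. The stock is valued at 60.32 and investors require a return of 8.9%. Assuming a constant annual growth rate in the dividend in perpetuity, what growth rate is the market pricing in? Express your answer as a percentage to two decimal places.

2.50%

P = D₁/(r−g) ⇒ g = r − D₁/P = 0.089 − 3.86/60.32 = 0.025008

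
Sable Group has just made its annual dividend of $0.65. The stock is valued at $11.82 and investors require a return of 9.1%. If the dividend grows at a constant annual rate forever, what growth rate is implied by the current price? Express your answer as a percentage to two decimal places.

3.41%

P = D₀(1+g)/(r−g) ⇒ P(r−g) = D₀(1+g) ⇒ g(P+D₀) = P·r − D₀
g = (P·r − D₀)/(P + D₀) = ($11.82×0.091 − $0.65) / ($11.82 + $0.65) = 0.034132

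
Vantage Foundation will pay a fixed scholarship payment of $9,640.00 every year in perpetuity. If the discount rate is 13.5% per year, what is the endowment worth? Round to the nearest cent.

$71407.41

Level perpetuity: PV = C / r = $9,640.00 / 0.135 = $71,407.41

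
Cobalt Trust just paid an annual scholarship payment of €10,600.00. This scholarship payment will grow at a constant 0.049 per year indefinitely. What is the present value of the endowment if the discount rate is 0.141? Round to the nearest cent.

€120863.04

D₁ = D₀ × (1 + g) = €10,600.00 × 1.049 = €11,119.4000
Growing perpetuity: P = D₁ / (r − g) = €11,119.4000 / (0.141 − 0.049) = €120,863.04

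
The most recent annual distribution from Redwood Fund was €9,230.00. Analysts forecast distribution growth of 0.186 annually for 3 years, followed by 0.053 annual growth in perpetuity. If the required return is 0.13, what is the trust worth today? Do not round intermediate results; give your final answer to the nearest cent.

€176460.83

D_1 = 10946.78000
D_2 = 12982.88108
D_3 = 15397.69696
Terminal value at year 3: TV = D_3×(1+g_2)/(r−g_2) = 16213.77490/0.077 = 210568.50519
P_0 = D_1/(1+r)^1 + D_2/(1+r)^2 + D_3/(1+r)^3 + TV/(1+r)^3
    = 9687.41593 + 10167.50026 + 10671.37638 + 145934.53669 = 176460.82926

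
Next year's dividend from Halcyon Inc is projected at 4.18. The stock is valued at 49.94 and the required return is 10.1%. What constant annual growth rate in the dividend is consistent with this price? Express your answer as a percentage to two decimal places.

P = D₁/(r−g) ⇒ g = r − D₁/P = 0.101 − 4.18/49.94 = 0.017300

1.73%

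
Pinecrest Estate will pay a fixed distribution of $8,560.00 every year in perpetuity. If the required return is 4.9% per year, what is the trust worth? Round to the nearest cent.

Level perpetuity: PV = C / r = $8,560.00 / 0.049 = $174,693.88

$174693.88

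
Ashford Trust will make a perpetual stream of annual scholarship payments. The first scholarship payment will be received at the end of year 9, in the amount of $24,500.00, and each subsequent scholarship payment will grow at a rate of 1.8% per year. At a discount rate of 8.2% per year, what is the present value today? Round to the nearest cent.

$203783.03

Value at end of year 8: C₁ / (r − g) = $24,500.00 / (0.082 − 0.018) = $382,812.5000
Discount to today: PV = $382,812.5000 / (1 + 0.082)^8 = $382,812.5000 / 1.878530 = $203,783.03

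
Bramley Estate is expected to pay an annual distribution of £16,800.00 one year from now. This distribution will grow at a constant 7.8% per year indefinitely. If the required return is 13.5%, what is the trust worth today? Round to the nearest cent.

£294736.84

Growing perpetuity: P = D₁ / (r − g) = £16,800.0000 / (0.135 − 0.078) = £294,736.84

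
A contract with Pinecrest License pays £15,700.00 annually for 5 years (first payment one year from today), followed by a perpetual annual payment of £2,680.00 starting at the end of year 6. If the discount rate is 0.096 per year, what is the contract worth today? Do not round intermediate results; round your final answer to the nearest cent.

PV of 5-year annuity: £15,700.00 × [1 − (1+0.096)^−5] / 0.096 = 60128.54487
Perpetuity value at year 5: £2,680.00 / 0.096 = 27916.66667
PV of perpetuity: 27916.66667 / (1+0.096)^5 = 17652.68576
Total PV = 60128.54487 + 17652.68576 = 77781.23063

£77781.23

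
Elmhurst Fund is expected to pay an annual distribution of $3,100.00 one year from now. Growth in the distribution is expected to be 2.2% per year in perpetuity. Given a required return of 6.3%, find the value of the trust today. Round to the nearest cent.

$75609.76

Growing perpetuity: P = D₁ / (r − g) = $3,100.0000 / (0.063 − 0.022) = $75,609.76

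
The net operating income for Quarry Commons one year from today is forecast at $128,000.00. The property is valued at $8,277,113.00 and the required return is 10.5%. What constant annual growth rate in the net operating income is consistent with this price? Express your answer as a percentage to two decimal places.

P = D₁/(r−g) ⇒ g = r − D₁/P = 0.105 − $128,000.00/$8,277,113.00 = 0.089536

8.95%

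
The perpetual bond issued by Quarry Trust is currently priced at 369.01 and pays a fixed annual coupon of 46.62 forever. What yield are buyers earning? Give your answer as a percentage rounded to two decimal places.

P = C/r ⇒ r = C/P = 46.62/369.01 = 0.126338

12.63%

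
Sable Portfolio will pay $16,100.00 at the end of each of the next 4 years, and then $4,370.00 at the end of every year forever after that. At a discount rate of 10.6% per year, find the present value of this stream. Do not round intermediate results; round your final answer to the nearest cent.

$77931.09

PV of 4-year annuity: $16,100.00 × [1 − (1+0.106)^−4] / 0.106 = 50378.97198
Perpetuity value at year 4: $4,370.00 / 0.106 = 41226.41509
PV of perpetuity: 41226.41509 / (1+0.106)^4 = 27552.12270
Total PV = 50378.97198 + 27552.12270 = 77931.09468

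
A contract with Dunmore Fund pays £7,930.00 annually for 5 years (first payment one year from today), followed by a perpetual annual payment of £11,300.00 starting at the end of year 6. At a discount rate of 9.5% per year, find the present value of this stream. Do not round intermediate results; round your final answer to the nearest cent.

PV of 5-year annuity: £7,930.00 × [1 − (1+0.095)^−5] / 0.095 = 30448.89068
Perpetuity value at year 5: £11,300.00 / 0.095 = 118947.36842
PV of perpetuity: 118947.36842 / (1+0.095)^5 = 75558.65913
Total PV = 30448.89068 + 75558.65913 = 106007.54981

£106007.55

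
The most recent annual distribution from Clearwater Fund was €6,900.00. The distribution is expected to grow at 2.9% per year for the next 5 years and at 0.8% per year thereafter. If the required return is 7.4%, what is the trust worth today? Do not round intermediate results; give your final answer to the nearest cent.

D_1 = 7100.10000
D_2 = 7306.00290
D_3 = 7517.87698
D_4 = 7735.89542
D_5 = 7960.23638
Terminal value at year 5: TV = D_5×(1+g_2)/(r−g_2) = 8023.91827/0.066 = 121574.51932
P_0 = D_1/(1+r)^1 + D_2/(1+r)^2 + D_3/(1+r)^3 + D_4/(1+r)^4 + D_5/(1+r)^5 + TV/(1+r)^5
    = 6610.89385 + 6333.90110 + 6068.51418 + 5814.24682 + 5570.63313 + 85078.76054 = 115476.94962

€115476.95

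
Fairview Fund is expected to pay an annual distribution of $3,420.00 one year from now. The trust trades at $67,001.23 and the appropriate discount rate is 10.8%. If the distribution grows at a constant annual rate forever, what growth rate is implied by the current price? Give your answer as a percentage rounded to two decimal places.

5.70%

P = D₁/(r−g) ⇒ g = r − D₁/P = 0.108 − $3,420.00/$67,001.23 = 0.056956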